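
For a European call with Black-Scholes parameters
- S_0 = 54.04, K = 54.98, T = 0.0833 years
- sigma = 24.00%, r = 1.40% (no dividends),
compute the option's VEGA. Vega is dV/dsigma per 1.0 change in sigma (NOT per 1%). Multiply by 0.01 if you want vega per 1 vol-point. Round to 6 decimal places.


d1 = -0.1974893917; d2 = -0.2667575662
phi(d1) = 0.3912378613; exp(-qT) = 1.0000000000; exp(-rT) = 0.9988344797
Vega = S * exp(-qT) * phi(d1) * sqrt(T) = 54.0400 * 1.0000000000 * 0.3912378613 * 0.2886173938 = 6.102092

Answer: Vega = 6.102092


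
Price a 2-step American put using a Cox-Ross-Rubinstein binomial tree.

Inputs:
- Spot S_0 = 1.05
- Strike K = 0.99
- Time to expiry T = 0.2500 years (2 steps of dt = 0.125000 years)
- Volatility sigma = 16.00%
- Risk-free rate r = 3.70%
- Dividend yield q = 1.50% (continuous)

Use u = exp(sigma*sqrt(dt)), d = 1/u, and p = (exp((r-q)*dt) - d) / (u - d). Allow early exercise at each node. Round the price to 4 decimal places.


Answer: Price = V(0,0) = 0.0124

Derivation:
dt = T/N = 0.125000
u = exp(sigma*sqrt(dt)) = 1.058199; d = 1/u = 0.945002
p = (exp((r-q)*dt) - d) / (u - d) = 0.510189
Discount per step: exp(-r*dt) = 0.995386
Stock lattice S(k, i) with i counting down-moves:
  k=0: S(0,0) = 1.0500
  k=1: S(1,0) = 1.1111; S(1,1) = 0.9923
  k=2: S(2,0) = 1.1758; S(2,1) = 1.0500; S(2,2) = 0.9377
Terminal payoffs V(N, i) = max(K - S_T, 0):
  V(2,0) = 0.000000; V(2,1) = 0.000000; V(2,2) = 0.052320
Backward induction: V(k, i) = exp(-r*dt) * [p * V(k+1, i) + (1-p) * V(k+1, i+1)]; then take max(V_cont, immediate exercise) for American.
  V(1,0) = exp(-r*dt) * [p*0.000000 + (1-p)*0.000000] = 0.000000; exercise = 0.000000; V(1,0) = max -> 0.000000
  V(1,1) = exp(-r*dt) * [p*0.000000 + (1-p)*0.052320] = 0.025509; exercise = 0.000000; V(1,1) = max -> 0.025509
  V(0,0) = exp(-r*dt) * [p*0.000000 + (1-p)*0.025509] = 0.012437; exercise = 0.000000; V(0,0) = max -> 0.012437


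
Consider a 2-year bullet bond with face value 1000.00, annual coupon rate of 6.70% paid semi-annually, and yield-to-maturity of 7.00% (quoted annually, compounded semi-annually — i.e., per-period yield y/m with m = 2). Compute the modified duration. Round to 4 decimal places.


Answer: Modified duration = 1.8401

Derivation:
Coupon per period c = face * coupon_rate / m = 33.500000
Periods per year m = 2; per-period yield y/m = 0.035000
Number of cashflows N = 4
Cashflows (t years, CF_t, discount factor 1/(1+y/m)^(m*t), PV):
  t = 0.5000: CF_t = 33.500000, DF = 0.966184, PV = 32.367150
  t = 1.0000: CF_t = 33.500000, DF = 0.933511, PV = 31.272608
  t = 1.5000: CF_t = 33.500000, DF = 0.901943, PV = 30.215081
  t = 2.0000: CF_t = 1033.500000, DF = 0.871442, PV = 900.635542
Price P = sum_t PV_t = 994.490381
First compute Macaulay numerator sum_t t * PV_t:
  t * PV_t at t = 0.5000: 16.183575
  t * PV_t at t = 1.0000: 31.272608
  t * PV_t at t = 1.5000: 45.322621
  t * PV_t at t = 2.0000: 1801.271085
Macaulay duration D = 1894.049889 / 994.490381 = 1.904543
Modified duration = D / (1 + y/m) = 1.904543 / (1 + 0.035000) = 1.840138


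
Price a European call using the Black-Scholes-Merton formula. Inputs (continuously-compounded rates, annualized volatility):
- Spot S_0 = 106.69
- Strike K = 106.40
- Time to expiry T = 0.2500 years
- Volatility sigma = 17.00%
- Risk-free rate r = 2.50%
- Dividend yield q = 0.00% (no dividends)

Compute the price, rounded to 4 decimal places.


d1 = (ln(S/K) + (r - q + 0.5*sigma^2) * T) / (sigma * sqrt(T)) = 0.14805125
d2 = d1 - sigma * sqrt(T) = 0.06305125
exp(-rT) = 0.99376949; exp(-qT) = 1.00000000
C = S_0 * exp(-qT) * N(d1) - K * exp(-rT) * N(d2)
N(d1) = 0.55884884; N(d2) = 0.52513715
C = 106.6900 * 1.00000000 * 0.55884884 - 106.4000 * 0.99376949 * 0.52513715 = 4.0971

Answer: Price = 4.0971


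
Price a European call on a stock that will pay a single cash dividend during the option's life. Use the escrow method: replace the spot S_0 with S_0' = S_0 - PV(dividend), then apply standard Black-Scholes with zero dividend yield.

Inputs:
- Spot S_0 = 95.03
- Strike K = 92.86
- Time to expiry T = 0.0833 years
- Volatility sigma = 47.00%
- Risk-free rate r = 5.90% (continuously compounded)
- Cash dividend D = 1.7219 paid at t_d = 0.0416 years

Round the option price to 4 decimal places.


PV(D) = D * exp(-r * t_d) = 1.7219 * 0.99754861 = 1.71767895
S_0' = S_0 - PV(D) = 95.0300 - 1.71767895 = 93.31232105
d1 = (ln(S_0'/K) + (r + sigma^2/2)*T) / (sigma*sqrt(T)) = 0.13987715
d2 = d1 - sigma*sqrt(T) = 0.00422698
exp(-rT) = 0.99509736
N(d1) = 0.55562147; N(d2) = 0.50168631
C = S_0' * N(d1) - K * exp(-rT) * N(d2) = 93.31232105 * 0.55562147 - 92.8600 * 0.99509736 * 0.50168631 = 5.4881

Answer: Price = 5.4881


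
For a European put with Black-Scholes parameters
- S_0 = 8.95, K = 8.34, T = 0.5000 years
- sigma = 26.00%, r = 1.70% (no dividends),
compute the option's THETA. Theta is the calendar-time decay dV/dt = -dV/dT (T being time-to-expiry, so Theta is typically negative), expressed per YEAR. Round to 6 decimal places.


d1 = 0.5221184870; d2 = 0.3382707239
phi(d1) = 0.3481080390; exp(-qT) = 1.0000000000; exp(-rT) = 0.9915360229
Theta = -S*exp(-qT)*phi(d1)*sigma/(2*sqrt(T)) + r*K*exp(-rT)*N(-d2) - q*S*exp(-qT)*N(-d1)
N(-d1) = 0.3007939177; N(-d2) = 0.3675795918; sqrt(T) = 0.7071067812
Term 1 = -8.9500 * 1.0000000000 * 0.3481080390 * 0.2600 / (2 * 0.7071067812) = -0.5727900144
Term 2 = 0.0170 * 8.3400 * 0.9915360229 * 0.3675795918 = 0.0516743307
Term 3 = 0 (no dividend yield, q = 0)
Theta = -0.5727900144 + (0.0516743307) + (0.0000000000) = -0.521116

Answer: Theta = -0.521116


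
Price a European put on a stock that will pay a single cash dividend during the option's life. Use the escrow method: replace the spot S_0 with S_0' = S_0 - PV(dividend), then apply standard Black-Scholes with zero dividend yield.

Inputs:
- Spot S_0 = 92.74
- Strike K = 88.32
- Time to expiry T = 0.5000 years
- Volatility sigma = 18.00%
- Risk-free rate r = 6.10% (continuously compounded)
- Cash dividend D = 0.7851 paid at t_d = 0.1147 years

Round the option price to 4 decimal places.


PV(D) = D * exp(-r * t_d) = 0.7851 * 0.99302772 = 0.77962606
S_0' = S_0 - PV(D) = 92.7400 - 0.77962606 = 91.96037394
d1 = (ln(S_0'/K) + (r + sigma^2/2)*T) / (sigma*sqrt(T)) = 0.62061335
d2 = d1 - sigma*sqrt(T) = 0.49333413
exp(-rT) = 0.96996043
N(-d1) = 0.26742703; N(-d2) = 0.31088826
P = K * exp(-rT) * N(-d2) - S_0' * N(-d1) = 88.3200 * 0.96996043 * 0.31088826 - 91.96037394 * 0.26742703 = 2.0401

Answer: Price = 2.0401


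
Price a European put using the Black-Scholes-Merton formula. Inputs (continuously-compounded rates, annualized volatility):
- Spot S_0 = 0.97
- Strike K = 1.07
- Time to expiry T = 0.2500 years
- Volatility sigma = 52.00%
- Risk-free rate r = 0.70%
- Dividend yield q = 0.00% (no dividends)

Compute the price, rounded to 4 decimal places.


Answer: Price = 0.1616

Derivation:
d1 = (ln(S/K) + (r - q + 0.5*sigma^2) * T) / (sigma * sqrt(T)) = -0.24064560
d2 = d1 - sigma * sqrt(T) = -0.50064560
exp(-rT) = 0.99825153; exp(-qT) = 1.00000000
P = K * exp(-rT) * N(-d2) - S_0 * exp(-qT) * N(-d1)
N(-d1) = 0.59508510; N(-d2) = 0.69168972
P = 1.0700 * 0.99825153 * 0.69168972 - 0.9700 * 1.00000000 * 0.59508510 = 0.1616


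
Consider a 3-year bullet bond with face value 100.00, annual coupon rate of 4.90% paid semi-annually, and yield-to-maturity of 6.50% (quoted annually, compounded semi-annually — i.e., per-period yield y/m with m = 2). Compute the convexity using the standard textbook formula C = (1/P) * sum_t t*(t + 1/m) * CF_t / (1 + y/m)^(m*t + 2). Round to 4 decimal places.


Coupon per period c = face * coupon_rate / m = 2.450000
Periods per year m = 2; per-period yield y/m = 0.032500
Number of cashflows N = 6
Cashflows (t years, CF_t, discount factor 1/(1+y/m)^(m*t), PV):
  t = 0.5000: CF_t = 2.450000, DF = 0.968523, PV = 2.372881
  t = 1.0000: CF_t = 2.450000, DF = 0.938037, PV = 2.298190
  t = 1.5000: CF_t = 2.450000, DF = 0.908510, PV = 2.225850
  t = 2.0000: CF_t = 2.450000, DF = 0.879913, PV = 2.155787
  t = 2.5000: CF_t = 2.450000, DF = 0.852216, PV = 2.087929
  t = 3.0000: CF_t = 102.450000, DF = 0.825391, PV = 84.561290
Price P = sum_t PV_t = 95.701928
Convexity numerator sum_t t*(t + 1/m) * CF_t / (1+y/m)^(m*t + 2):
  t = 0.5000: term = 1.112925
  t = 1.0000: term = 3.233680
  t = 1.5000: term = 6.263788
  t = 2.0000: term = 10.111038
  t = 2.5000: term = 14.689159
  t = 3.0000: term = 832.876827
Convexity = (1/P) * sum = 868.287417 / 95.701928 = 9.072831

Answer: Convexity = 9.0728


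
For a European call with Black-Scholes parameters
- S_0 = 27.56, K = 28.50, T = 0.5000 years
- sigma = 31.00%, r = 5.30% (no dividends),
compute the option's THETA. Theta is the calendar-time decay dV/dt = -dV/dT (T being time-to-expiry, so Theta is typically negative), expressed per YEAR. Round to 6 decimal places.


Answer: Theta = -3.055493

Derivation:
d1 = 0.0774914164; d2 = -0.1417116857
phi(d1) = 0.3977462686; exp(-qT) = 1.0000000000; exp(-rT) = 0.9738480438
Theta = -S*exp(-qT)*phi(d1)*sigma/(2*sqrt(T)) - r*K*exp(-rT)*N(d2) + q*S*exp(-qT)*N(d1)
N(d1) = 0.5308836903; N(d2) = 0.4436538721; sqrt(T) = 0.7071067812
Term 1 = -27.5600 * 1.0000000000 * 0.3977462686 * 0.3100 / (2 * 0.7071067812) = -2.4028796716
Term 2 = -0.0530 * 28.5000 * 0.9738480438 * 0.4436538721 = -0.6526137235
Term 3 = 0 (no dividend yield, q = 0)
Theta = -2.4028796716 + (-0.6526137235) + (0.0000000000) = -3.055493


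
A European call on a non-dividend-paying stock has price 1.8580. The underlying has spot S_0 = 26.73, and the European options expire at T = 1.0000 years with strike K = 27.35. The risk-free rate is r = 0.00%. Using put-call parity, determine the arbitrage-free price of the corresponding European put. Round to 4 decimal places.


Put-call parity: C - P = S_0 * exp(-qT) - K * exp(-rT).
S_0 * exp(-qT) = 26.7300 * 1.00000000 = 26.73000000
K * exp(-rT) = 27.3500 * 1.00000000 = 27.35000000
P = C - S*exp(-qT) + K*exp(-rT)
P = 1.8580 - 26.73000000 + 27.35000000 = 2.4780

Answer: Put price = 2.4780


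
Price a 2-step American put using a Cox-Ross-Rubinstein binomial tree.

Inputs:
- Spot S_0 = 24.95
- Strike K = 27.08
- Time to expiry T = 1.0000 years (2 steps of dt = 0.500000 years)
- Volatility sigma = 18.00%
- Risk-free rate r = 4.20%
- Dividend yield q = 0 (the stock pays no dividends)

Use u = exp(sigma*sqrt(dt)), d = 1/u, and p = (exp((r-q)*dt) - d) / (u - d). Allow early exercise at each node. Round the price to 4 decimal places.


Answer: Price = V(0,0) = 2.7509

Derivation:
dt = T/N = 0.500000
u = exp(sigma*sqrt(dt)) = 1.135734; d = 1/u = 0.880488
p = (exp((r-q)*dt) - d) / (u - d) = 0.551367
Discount per step: exp(-r*dt) = 0.979219
Stock lattice S(k, i) with i counting down-moves:
  k=0: S(0,0) = 24.9500
  k=1: S(1,0) = 28.3366; S(1,1) = 21.9682
  k=2: S(2,0) = 32.1828; S(2,1) = 24.9500; S(2,2) = 19.3427
Terminal payoffs V(N, i) = max(K - S_T, 0):
  V(2,0) = 0.000000; V(2,1) = 2.130000; V(2,2) = 7.737294
Backward induction: V(k, i) = exp(-r*dt) * [p * V(k+1, i) + (1-p) * V(k+1, i+1)]; then take max(V_cont, immediate exercise) for American.
  V(1,0) = exp(-r*dt) * [p*0.000000 + (1-p)*2.130000] = 0.935731; exercise = 0.000000; V(1,0) = max -> 0.935731
  V(1,1) = exp(-r*dt) * [p*2.130000 + (1-p)*7.737294] = 4.549079; exercise = 5.111830; V(1,1) = max -> 5.111830
  V(0,0) = exp(-r*dt) * [p*0.935731 + (1-p)*5.111830] = 2.750889; exercise = 2.130000; V(0,0) = max -> 2.750889


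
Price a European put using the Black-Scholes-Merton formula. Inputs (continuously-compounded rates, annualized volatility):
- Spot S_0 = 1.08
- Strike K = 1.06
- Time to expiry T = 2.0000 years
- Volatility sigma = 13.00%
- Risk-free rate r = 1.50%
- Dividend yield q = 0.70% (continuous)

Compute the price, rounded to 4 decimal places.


Answer: Price = 0.0599

Derivation:
d1 = (ln(S/K) + (r - q + 0.5*sigma^2) * T) / (sigma * sqrt(T)) = 0.28062421
d2 = d1 - sigma * sqrt(T) = 0.09677645
exp(-rT) = 0.97044553; exp(-qT) = 0.98609754
P = K * exp(-rT) * N(-d2) - S_0 * exp(-qT) * N(-d1)
N(-d1) = 0.38949932; N(-d2) = 0.46145196
P = 1.0600 * 0.97044553 * 0.46145196 - 1.0800 * 0.98609754 * 0.38949932 = 0.0599


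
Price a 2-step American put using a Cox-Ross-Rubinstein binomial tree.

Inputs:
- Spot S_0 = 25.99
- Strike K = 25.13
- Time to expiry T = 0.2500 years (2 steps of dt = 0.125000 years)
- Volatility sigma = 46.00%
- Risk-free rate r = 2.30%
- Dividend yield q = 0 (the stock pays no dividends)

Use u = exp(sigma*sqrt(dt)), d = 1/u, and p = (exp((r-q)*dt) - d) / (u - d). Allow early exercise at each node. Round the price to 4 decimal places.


dt = T/N = 0.125000
u = exp(sigma*sqrt(dt)) = 1.176607; d = 1/u = 0.849902
p = (exp((r-q)*dt) - d) / (u - d) = 0.468243
Discount per step: exp(-r*dt) = 0.997129
Stock lattice S(k, i) with i counting down-moves:
  k=0: S(0,0) = 25.9900
  k=1: S(1,0) = 30.5800; S(1,1) = 22.0889
  k=2: S(2,0) = 35.9806; S(2,1) = 25.9900; S(2,2) = 18.7734
Terminal payoffs V(N, i) = max(K - S_T, 0):
  V(2,0) = 0.000000; V(2,1) = 0.000000; V(2,2) = 6.356567
Backward induction: V(k, i) = exp(-r*dt) * [p * V(k+1, i) + (1-p) * V(k+1, i+1)]; then take max(V_cont, immediate exercise) for American.
  V(1,0) = exp(-r*dt) * [p*0.000000 + (1-p)*0.000000] = 0.000000; exercise = 0.000000; V(1,0) = max -> 0.000000
  V(1,1) = exp(-r*dt) * [p*0.000000 + (1-p)*6.356567] = 3.370443; exercise = 3.041054; V(1,1) = max -> 3.370443
  V(0,0) = exp(-r*dt) * [p*0.000000 + (1-p)*3.370443] = 1.787110; exercise = 0.000000; V(0,0) = max -> 1.787110

Answer: Price = V(0,0) = 1.7871


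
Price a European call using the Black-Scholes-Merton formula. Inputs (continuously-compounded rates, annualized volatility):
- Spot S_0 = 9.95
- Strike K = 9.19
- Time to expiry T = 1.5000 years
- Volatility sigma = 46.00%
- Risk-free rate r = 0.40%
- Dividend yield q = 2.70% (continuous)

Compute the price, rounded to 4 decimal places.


Answer: Price = 2.2894

Derivation:
d1 = (ln(S/K) + (r - q + 0.5*sigma^2) * T) / (sigma * sqrt(T)) = 0.36148898
d2 = d1 - sigma * sqrt(T) = -0.20189366
exp(-rT) = 0.99401796; exp(-qT) = 0.96030916
C = S_0 * exp(-qT) * N(d1) - K * exp(-rT) * N(d2)
N(d1) = 0.64113303; N(d2) = 0.41999993
C = 9.9500 * 0.96030916 * 0.64113303 - 9.1900 * 0.99401796 * 0.41999993 = 2.2894


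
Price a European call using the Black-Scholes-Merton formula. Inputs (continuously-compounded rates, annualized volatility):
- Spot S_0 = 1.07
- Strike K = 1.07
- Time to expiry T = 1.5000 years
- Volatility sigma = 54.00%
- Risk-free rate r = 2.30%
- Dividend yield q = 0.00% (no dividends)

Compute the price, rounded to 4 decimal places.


d1 = (ln(S/K) + (r - q + 0.5*sigma^2) * T) / (sigma * sqrt(T)) = 0.38284617
d2 = d1 - sigma * sqrt(T) = -0.27851606
exp(-rT) = 0.96608834; exp(-qT) = 1.00000000
C = S_0 * exp(-qT) * N(d1) - K * exp(-rT) * N(d2)
N(d1) = 0.64908309; N(d2) = 0.39030812
C = 1.0700 * 1.00000000 * 0.64908309 - 1.0700 * 0.96608834 * 0.39030812 = 0.2911

Answer: Price = 0.2911


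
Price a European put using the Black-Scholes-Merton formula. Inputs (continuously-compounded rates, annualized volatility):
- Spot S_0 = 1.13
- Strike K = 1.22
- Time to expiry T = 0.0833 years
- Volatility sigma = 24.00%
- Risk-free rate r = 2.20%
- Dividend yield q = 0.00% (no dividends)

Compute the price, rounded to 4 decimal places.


Answer: Price = 0.0936

Derivation:
d1 = (ln(S/K) + (r - q + 0.5*sigma^2) * T) / (sigma * sqrt(T)) = -1.04523595
d2 = d1 - sigma * sqrt(T) = -1.11450412
exp(-rT) = 0.99816908; exp(-qT) = 1.00000000
P = K * exp(-rT) * N(-d2) - S_0 * exp(-qT) * N(-d1)
N(-d1) = 0.85204303; N(-d2) = 0.86746851
P = 1.2200 * 0.99816908 * 0.86746851 - 1.1300 * 1.00000000 * 0.85204303 = 0.0936


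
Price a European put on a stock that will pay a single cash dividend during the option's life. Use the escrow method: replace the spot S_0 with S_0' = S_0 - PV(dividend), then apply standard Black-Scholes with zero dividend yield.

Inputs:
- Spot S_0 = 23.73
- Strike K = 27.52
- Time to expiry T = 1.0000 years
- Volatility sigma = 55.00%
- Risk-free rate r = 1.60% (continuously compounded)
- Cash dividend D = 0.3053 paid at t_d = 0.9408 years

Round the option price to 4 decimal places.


PV(D) = D * exp(-r * t_d) = 0.3053 * 0.98505993 = 0.30073880
S_0' = S_0 - PV(D) = 23.7300 - 0.30073880 = 23.42926120
d1 = (ln(S_0'/K) + (r + sigma^2/2)*T) / (sigma*sqrt(T)) = 0.01149583
d2 = d1 - sigma*sqrt(T) = -0.53850417
exp(-rT) = 0.98412732
N(-d1) = 0.49541393; N(-d2) = 0.70488549
P = K * exp(-rT) * N(-d2) - S_0' * N(-d1) = 27.5200 * 0.98412732 * 0.70488549 - 23.42926120 * 0.49541393 = 7.4834

Answer: Price = 7.4834


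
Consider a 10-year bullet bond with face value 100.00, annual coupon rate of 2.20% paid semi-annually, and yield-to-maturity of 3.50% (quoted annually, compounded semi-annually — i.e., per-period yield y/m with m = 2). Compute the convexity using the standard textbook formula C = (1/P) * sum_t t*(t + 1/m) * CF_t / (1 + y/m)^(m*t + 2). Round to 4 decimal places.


Answer: Convexity = 87.5101

Derivation:
Coupon per period c = face * coupon_rate / m = 1.100000
Periods per year m = 2; per-period yield y/m = 0.017500
Number of cashflows N = 20
Cashflows (t years, CF_t, discount factor 1/(1+y/m)^(m*t), PV):
  t = 0.5000: CF_t = 1.100000, DF = 0.982801, PV = 1.081081
  t = 1.0000: CF_t = 1.100000, DF = 0.965898, PV = 1.062488
  t = 1.5000: CF_t = 1.100000, DF = 0.949285, PV = 1.044214
  t = 2.0000: CF_t = 1.100000, DF = 0.932959, PV = 1.026254
  t = 2.5000: CF_t = 1.100000, DF = 0.916913, PV = 1.008604
  t = 3.0000: CF_t = 1.100000, DF = 0.901143, PV = 0.991257
  t = 3.5000: CF_t = 1.100000, DF = 0.885644, PV = 0.974208
  t = 4.0000: CF_t = 1.100000, DF = 0.870412, PV = 0.957453
  t = 4.5000: CF_t = 1.100000, DF = 0.855441, PV = 0.940985
  t = 5.0000: CF_t = 1.100000, DF = 0.840729, PV = 0.924801
  t = 5.5000: CF_t = 1.100000, DF = 0.826269, PV = 0.908896
  t = 6.0000: CF_t = 1.100000, DF = 0.812058, PV = 0.893264
  t = 6.5000: CF_t = 1.100000, DF = 0.798091, PV = 0.877900
  t = 7.0000: CF_t = 1.100000, DF = 0.784365, PV = 0.862801
  t = 7.5000: CF_t = 1.100000, DF = 0.770875, PV = 0.847962
  t = 8.0000: CF_t = 1.100000, DF = 0.757616, PV = 0.833378
  t = 8.5000: CF_t = 1.100000, DF = 0.744586, PV = 0.819045
  t = 9.0000: CF_t = 1.100000, DF = 0.731780, PV = 0.804958
  t = 9.5000: CF_t = 1.100000, DF = 0.719194, PV = 0.791113
  t = 10.0000: CF_t = 101.100000, DF = 0.706825, PV = 71.459965
Price P = sum_t PV_t = 89.110627
Convexity numerator sum_t t*(t + 1/m) * CF_t / (1+y/m)^(m*t + 2):
  t = 0.5000: term = 0.522107
  t = 1.0000: term = 1.539382
  t = 1.5000: term = 3.025811
  t = 2.0000: term = 4.956284
  t = 2.5000: term = 7.306561
  t = 3.0000: term = 10.053254
  t = 3.5000: term = 13.173797
  t = 4.0000: term = 16.646426
  t = 4.5000: term = 20.450155
  t = 5.0000: term = 24.564751
  t = 5.5000: term = 28.970714
  t = 6.0000: term = 33.649254
  t = 6.5000: term = 38.582273
  t = 7.0000: term = 43.752342
  t = 7.5000: term = 49.142679
  t = 8.0000: term = 54.737137
  t = 8.5000: term = 60.520176
  t = 9.0000: term = 66.476851
  t = 9.5000: term = 72.592794
  t = 10.0000: term = 7247.417176
Convexity = (1/P) * sum = 7798.079924 / 89.110627 = 87.510100


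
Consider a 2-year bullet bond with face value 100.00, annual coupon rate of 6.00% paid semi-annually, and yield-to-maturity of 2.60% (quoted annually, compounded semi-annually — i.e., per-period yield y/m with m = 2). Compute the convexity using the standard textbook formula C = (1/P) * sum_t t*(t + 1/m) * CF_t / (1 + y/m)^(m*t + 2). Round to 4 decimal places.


Answer: Convexity = 4.6043

Derivation:
Coupon per period c = face * coupon_rate / m = 3.000000
Periods per year m = 2; per-period yield y/m = 0.013000
Number of cashflows N = 4
Cashflows (t years, CF_t, discount factor 1/(1+y/m)^(m*t), PV):
  t = 0.5000: CF_t = 3.000000, DF = 0.987167, PV = 2.961500
  t = 1.0000: CF_t = 3.000000, DF = 0.974498, PV = 2.923495
  t = 1.5000: CF_t = 3.000000, DF = 0.961992, PV = 2.885977
  t = 2.0000: CF_t = 103.000000, DF = 0.949647, PV = 97.813645
Price P = sum_t PV_t = 106.584618
Convexity numerator sum_t t*(t + 1/m) * CF_t / (1+y/m)^(m*t + 2):
  t = 0.5000: term = 1.442989
  t = 1.0000: term = 4.273412
  t = 1.5000: term = 8.437141
  t = 2.0000: term = 476.596180
Convexity = (1/P) * sum = 490.749721 / 106.584618 = 4.604320


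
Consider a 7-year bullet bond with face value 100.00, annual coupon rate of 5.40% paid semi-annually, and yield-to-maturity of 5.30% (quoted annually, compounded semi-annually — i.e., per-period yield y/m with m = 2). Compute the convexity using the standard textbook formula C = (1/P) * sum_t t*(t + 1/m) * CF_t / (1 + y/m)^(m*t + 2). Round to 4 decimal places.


Coupon per period c = face * coupon_rate / m = 2.700000
Periods per year m = 2; per-period yield y/m = 0.026500
Number of cashflows N = 14
Cashflows (t years, CF_t, discount factor 1/(1+y/m)^(m*t), PV):
  t = 0.5000: CF_t = 2.700000, DF = 0.974184, PV = 2.630297
  t = 1.0000: CF_t = 2.700000, DF = 0.949035, PV = 2.562394
  t = 1.5000: CF_t = 2.700000, DF = 0.924535, PV = 2.496243
  t = 2.0000: CF_t = 2.700000, DF = 0.900667, PV = 2.431801
  t = 2.5000: CF_t = 2.700000, DF = 0.877415, PV = 2.369021
  t = 3.0000: CF_t = 2.700000, DF = 0.854764, PV = 2.307863
  t = 3.5000: CF_t = 2.700000, DF = 0.832698, PV = 2.248284
  t = 4.0000: CF_t = 2.700000, DF = 0.811201, PV = 2.190242
  t = 4.5000: CF_t = 2.700000, DF = 0.790259, PV = 2.133699
  t = 5.0000: CF_t = 2.700000, DF = 0.769858, PV = 2.078616
  t = 5.5000: CF_t = 2.700000, DF = 0.749983, PV = 2.024955
  t = 6.0000: CF_t = 2.700000, DF = 0.730622, PV = 1.972679
  t = 6.5000: CF_t = 2.700000, DF = 0.711760, PV = 1.921752
  t = 7.0000: CF_t = 102.700000, DF = 0.693385, PV = 71.210673
Price P = sum_t PV_t = 100.578518
Convexity numerator sum_t t*(t + 1/m) * CF_t / (1+y/m)^(m*t + 2):
  t = 0.5000: term = 1.248122
  t = 1.0000: term = 3.647701
  t = 1.5000: term = 7.107064
  t = 2.0000: term = 11.539315
  t = 2.5000: term = 16.862127
  t = 3.0000: term = 22.997543
  t = 3.5000: term = 29.871788
  t = 4.0000: term = 37.415085
  t = 4.5000: term = 45.561477
  t = 5.0000: term = 54.248660
  t = 5.5000: term = 63.417820
  t = 6.0000: term = 73.013475
  t = 6.5000: term = 82.983329
  t = 7.0000: term = 3548.023500
Convexity = (1/P) * sum = 3997.937005 / 100.578518 = 39.749412

Answer: Convexity = 39.7494


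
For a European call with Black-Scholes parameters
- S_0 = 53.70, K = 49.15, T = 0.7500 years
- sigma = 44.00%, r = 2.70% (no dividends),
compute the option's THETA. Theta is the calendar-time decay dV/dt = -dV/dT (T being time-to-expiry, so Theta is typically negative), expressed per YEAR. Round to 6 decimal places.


Answer: Theta = -5.558708

Derivation:
d1 = 0.4760152062; d2 = 0.0949640286
phi(d1) = 0.3562103786; exp(-qT) = 1.0000000000; exp(-rT) = 0.9799536543
Theta = -S*exp(-qT)*phi(d1)*sigma/(2*sqrt(T)) - r*K*exp(-rT)*N(d2) + q*S*exp(-qT)*N(d1)
N(d1) = 0.6829682277; N(d2) = 0.5378283006; sqrt(T) = 0.8660254038
Term 1 = -53.7000 * 1.0000000000 * 0.3562103786 * 0.4400 / (2 * 0.8660254038) = -4.8592909565
Term 2 = -0.0270 * 49.1500 * 0.9799536543 * 0.5378283006 = -0.6994174673
Term 3 = 0 (no dividend yield, q = 0)
Theta = -4.8592909565 + (-0.6994174673) + (0.0000000000) = -5.558708


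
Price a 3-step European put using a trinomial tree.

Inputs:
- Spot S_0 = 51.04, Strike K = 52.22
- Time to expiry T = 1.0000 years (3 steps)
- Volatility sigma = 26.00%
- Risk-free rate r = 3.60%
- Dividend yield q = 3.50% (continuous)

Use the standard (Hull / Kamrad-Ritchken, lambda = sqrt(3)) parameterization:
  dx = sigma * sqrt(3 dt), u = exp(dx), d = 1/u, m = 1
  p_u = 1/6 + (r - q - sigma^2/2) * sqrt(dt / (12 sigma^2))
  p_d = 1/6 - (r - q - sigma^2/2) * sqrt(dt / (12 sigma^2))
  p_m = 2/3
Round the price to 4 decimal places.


Answer: Price = V(0,0) = 5.4292

Derivation:
dt = T/N = 0.333333; dx = sigma*sqrt(3*dt) = 0.260000
u = exp(dx) = 1.296930; d = 1/u = 0.771052
p_u = 0.145641, p_m = 0.666667, p_d = 0.187692
Discount per step: exp(-r*dt) = 0.988072
Stock lattice S(k, j) with j the centered position index:
  k=0: S(0,+0) = 51.0400
  k=1: S(1,-1) = 39.3545; S(1,+0) = 51.0400; S(1,+1) = 66.1953
  k=2: S(2,-2) = 30.3443; S(2,-1) = 39.3545; S(2,+0) = 51.0400; S(2,+1) = 66.1953; S(2,+2) = 85.8507
  k=3: S(3,-3) = 23.3970; S(3,-2) = 30.3443; S(3,-1) = 39.3545; S(3,+0) = 51.0400; S(3,+1) = 66.1953; S(3,+2) = 85.8507; S(3,+3) = 111.3423
Terminal payoffs V(N, j) = max(K - S_T, 0):
  V(3,-3) = 28.822957; V(3,-2) = 21.875671; V(3,-1) = 12.865527; V(3,+0) = 1.180000; V(3,+1) = 0.000000; V(3,+2) = 0.000000; V(3,+3) = 0.000000
Backward induction: V(k, j) = exp(-r*dt) * [p_u * V(k+1, j+1) + p_m * V(k+1, j) + p_d * V(k+1, j-1)]
  V(2,-2) = exp(-r*dt) * [p_u*12.865527 + p_m*21.875671 + p_d*28.822957] = 21.606536
  V(2,-1) = exp(-r*dt) * [p_u*1.180000 + p_m*12.865527 + p_d*21.875671] = 12.701434
  V(2,+0) = exp(-r*dt) * [p_u*0.000000 + p_m*1.180000 + p_d*12.865527] = 3.163240
  V(2,+1) = exp(-r*dt) * [p_u*0.000000 + p_m*0.000000 + p_d*1.180000] = 0.218835
  V(2,+2) = exp(-r*dt) * [p_u*0.000000 + p_m*0.000000 + p_d*0.000000] = 0.000000
  V(1,-1) = exp(-r*dt) * [p_u*3.163240 + p_m*12.701434 + p_d*21.606536] = 12.828828
  V(1,+0) = exp(-r*dt) * [p_u*0.218835 + p_m*3.163240 + p_d*12.701434] = 4.470688
  V(1,+1) = exp(-r*dt) * [p_u*0.000000 + p_m*0.218835 + p_d*3.163240] = 0.730784
  V(0,+0) = exp(-r*dt) * [p_u*0.730784 + p_m*4.470688 + p_d*12.828828] = 5.429220


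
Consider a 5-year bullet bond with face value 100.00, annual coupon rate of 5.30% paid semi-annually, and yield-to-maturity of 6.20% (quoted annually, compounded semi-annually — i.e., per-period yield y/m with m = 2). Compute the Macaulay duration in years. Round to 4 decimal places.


Coupon per period c = face * coupon_rate / m = 2.650000
Periods per year m = 2; per-period yield y/m = 0.031000
Number of cashflows N = 10
Cashflows (t years, CF_t, discount factor 1/(1+y/m)^(m*t), PV):
  t = 0.5000: CF_t = 2.650000, DF = 0.969932, PV = 2.570320
  t = 1.0000: CF_t = 2.650000, DF = 0.940768, PV = 2.493036
  t = 1.5000: CF_t = 2.650000, DF = 0.912481, PV = 2.418076
  t = 2.0000: CF_t = 2.650000, DF = 0.885045, PV = 2.345369
  t = 2.5000: CF_t = 2.650000, DF = 0.858434, PV = 2.274849
  t = 3.0000: CF_t = 2.650000, DF = 0.832622, PV = 2.206449
  t = 3.5000: CF_t = 2.650000, DF = 0.807587, PV = 2.140106
  t = 4.0000: CF_t = 2.650000, DF = 0.783305, PV = 2.075757
  t = 4.5000: CF_t = 2.650000, DF = 0.759752, PV = 2.013344
  t = 5.0000: CF_t = 102.650000, DF = 0.736908, PV = 75.643619
Price P = sum_t PV_t = 96.180924
Macaulay numerator sum_t t * PV_t:
  t * PV_t at t = 0.5000: 1.285160
  t * PV_t at t = 1.0000: 2.493036
  t * PV_t at t = 1.5000: 3.627113
  t * PV_t at t = 2.0000: 4.690738
  t * PV_t at t = 2.5000: 5.687122
  t * PV_t at t = 3.0000: 6.619347
  t * PV_t at t = 3.5000: 7.490370
  t * PV_t at t = 4.0000: 8.303029
  t * PV_t at t = 4.5000: 9.060046
  t * PV_t at t = 5.0000: 378.218097
Macaulay duration D = (sum_t t * PV_t) / P = 427.474058 / 96.180924 = 4.444479

Answer: Macaulay duration = 4.4445 years


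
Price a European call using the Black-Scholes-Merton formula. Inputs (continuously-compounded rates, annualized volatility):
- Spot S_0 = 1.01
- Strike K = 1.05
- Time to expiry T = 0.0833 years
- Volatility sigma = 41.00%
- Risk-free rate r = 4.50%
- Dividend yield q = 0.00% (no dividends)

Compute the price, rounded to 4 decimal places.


d1 = (ln(S/K) + (r - q + 0.5*sigma^2) * T) / (sigma * sqrt(T)) = -0.23738042
d2 = d1 - sigma * sqrt(T) = -0.35571355
exp(-rT) = 0.99625852; exp(-qT) = 1.00000000
C = S_0 * exp(-qT) * N(d1) - K * exp(-rT) * N(d2)
N(d1) = 0.40618084; N(d2) = 0.36102755
C = 1.0100 * 1.00000000 * 0.40618084 - 1.0500 * 0.99625852 * 0.36102755 = 0.0326

Answer: Price = 0.0326


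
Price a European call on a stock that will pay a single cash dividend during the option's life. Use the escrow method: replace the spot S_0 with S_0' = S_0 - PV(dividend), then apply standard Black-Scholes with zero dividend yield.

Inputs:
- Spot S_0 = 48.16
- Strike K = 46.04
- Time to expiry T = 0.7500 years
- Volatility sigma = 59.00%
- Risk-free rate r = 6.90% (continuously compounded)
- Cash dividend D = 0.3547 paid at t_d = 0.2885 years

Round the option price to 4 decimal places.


PV(D) = D * exp(-r * t_d) = 0.3547 * 0.98029033 = 0.34770898
S_0' = S_0 - PV(D) = 48.1600 - 0.34770898 = 47.81229102
d1 = (ln(S_0'/K) + (r + sigma^2/2)*T) / (sigma*sqrt(T)) = 0.43068306
d2 = d1 - sigma*sqrt(T) = -0.08027193
exp(-rT) = 0.94956623
N(d1) = 0.66665058; N(d2) = 0.46801049
C = S_0' * N(d1) - K * exp(-rT) * N(d2) = 47.81229102 * 0.66665058 - 46.0400 * 0.94956623 * 0.46801049 = 11.4136

Answer: Price = 11.4136


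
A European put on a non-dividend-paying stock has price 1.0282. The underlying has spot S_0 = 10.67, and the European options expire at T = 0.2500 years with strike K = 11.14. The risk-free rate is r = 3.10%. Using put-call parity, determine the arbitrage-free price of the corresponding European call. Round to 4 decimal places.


Answer: Call price = 0.6442

Derivation:
Put-call parity: C - P = S_0 * exp(-qT) - K * exp(-rT).
S_0 * exp(-qT) = 10.6700 * 1.00000000 = 10.67000000
K * exp(-rT) = 11.1400 * 0.99227995 = 11.05399869
C = P + S*exp(-qT) - K*exp(-rT)
C = 1.0282 + 10.67000000 - 11.05399869 = 0.6442


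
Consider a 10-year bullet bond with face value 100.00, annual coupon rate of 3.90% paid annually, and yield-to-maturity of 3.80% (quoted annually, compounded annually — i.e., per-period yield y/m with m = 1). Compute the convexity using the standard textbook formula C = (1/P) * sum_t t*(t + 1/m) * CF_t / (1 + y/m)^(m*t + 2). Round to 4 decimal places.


Coupon per period c = face * coupon_rate / m = 3.900000
Periods per year m = 1; per-period yield y/m = 0.038000
Number of cashflows N = 10
Cashflows (t years, CF_t, discount factor 1/(1+y/m)^(m*t), PV):
  t = 1.0000: CF_t = 3.900000, DF = 0.963391, PV = 3.757225
  t = 2.0000: CF_t = 3.900000, DF = 0.928122, PV = 3.619678
  t = 3.0000: CF_t = 3.900000, DF = 0.894145, PV = 3.487165
  t = 4.0000: CF_t = 3.900000, DF = 0.861411, PV = 3.359504
  t = 5.0000: CF_t = 3.900000, DF = 0.829876, PV = 3.236517
  t = 6.0000: CF_t = 3.900000, DF = 0.799495, PV = 3.118031
  t = 7.0000: CF_t = 3.900000, DF = 0.770227, PV = 3.003884
  t = 8.0000: CF_t = 3.900000, DF = 0.742030, PV = 2.893915
  t = 9.0000: CF_t = 3.900000, DF = 0.714865, PV = 2.787972
  t = 10.0000: CF_t = 103.900000, DF = 0.688694, PV = 71.555334
Price P = sum_t PV_t = 100.819226
Convexity numerator sum_t t*(t + 1/m) * CF_t / (1+y/m)^(m*t + 2):
  t = 1.0000: term = 6.974331
  t = 2.0000: term = 20.157025
  t = 3.0000: term = 38.838199
  t = 4.0000: term = 62.360628
  t = 5.0000: term = 90.116515
  t = 6.0000: term = 121.544432
  t = 7.0000: term = 156.126438
  t = 8.0000: term = 193.385349
  t = 9.0000: term = 232.882164
  t = 10.0000: term = 7305.332552
Convexity = (1/P) * sum = 8227.717633 / 100.819226 = 81.608618

Answer: Convexity = 81.6086


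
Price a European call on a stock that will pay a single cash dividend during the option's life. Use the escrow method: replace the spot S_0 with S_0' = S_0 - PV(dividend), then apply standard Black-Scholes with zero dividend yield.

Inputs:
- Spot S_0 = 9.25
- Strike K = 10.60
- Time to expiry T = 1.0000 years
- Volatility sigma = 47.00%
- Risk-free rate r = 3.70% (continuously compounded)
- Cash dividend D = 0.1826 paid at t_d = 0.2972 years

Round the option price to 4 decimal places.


Answer: Price = 1.2746

Derivation:
PV(D) = D * exp(-r * t_d) = 0.1826 * 0.98906384 = 0.18060306
S_0' = S_0 - PV(D) = 9.2500 - 0.18060306 = 9.06939694
d1 = (ln(S_0'/K) + (r + sigma^2/2)*T) / (sigma*sqrt(T)) = -0.01808134
d2 = d1 - sigma*sqrt(T) = -0.48808134
exp(-rT) = 0.96367614
N(d1) = 0.49278698; N(d2) = 0.31274611
C = S_0' * N(d1) - K * exp(-rT) * N(d2) = 9.06939694 * 0.49278698 - 10.6000 * 0.96367614 * 0.31274611 = 1.2746


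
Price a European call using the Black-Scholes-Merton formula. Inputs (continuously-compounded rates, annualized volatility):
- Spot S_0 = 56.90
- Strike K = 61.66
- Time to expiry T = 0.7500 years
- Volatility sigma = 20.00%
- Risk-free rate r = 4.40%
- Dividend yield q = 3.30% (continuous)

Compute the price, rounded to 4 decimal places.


Answer: Price = 2.2376

Derivation:
d1 = (ln(S/K) + (r - q + 0.5*sigma^2) * T) / (sigma * sqrt(T)) = -0.32960974
d2 = d1 - sigma * sqrt(T) = -0.50281482
exp(-rT) = 0.96753856; exp(-qT) = 0.97555377
C = S_0 * exp(-qT) * N(d1) - K * exp(-rT) * N(d2)
N(d1) = 0.37084743; N(d2) = 0.30754724
C = 56.9000 * 0.97555377 * 0.37084743 - 61.6600 * 0.96753856 * 0.30754724 = 2.2376


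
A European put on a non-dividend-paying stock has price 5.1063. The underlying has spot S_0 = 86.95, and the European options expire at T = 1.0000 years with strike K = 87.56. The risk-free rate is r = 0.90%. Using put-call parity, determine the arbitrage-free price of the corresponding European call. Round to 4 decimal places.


Put-call parity: C - P = S_0 * exp(-qT) - K * exp(-rT).
S_0 * exp(-qT) = 86.9500 * 1.00000000 = 86.95000000
K * exp(-rT) = 87.5600 * 0.99104038 = 86.77549557
C = P + S*exp(-qT) - K*exp(-rT)
C = 5.1063 + 86.95000000 - 86.77549557 = 5.2808

Answer: Call price = 5.2808


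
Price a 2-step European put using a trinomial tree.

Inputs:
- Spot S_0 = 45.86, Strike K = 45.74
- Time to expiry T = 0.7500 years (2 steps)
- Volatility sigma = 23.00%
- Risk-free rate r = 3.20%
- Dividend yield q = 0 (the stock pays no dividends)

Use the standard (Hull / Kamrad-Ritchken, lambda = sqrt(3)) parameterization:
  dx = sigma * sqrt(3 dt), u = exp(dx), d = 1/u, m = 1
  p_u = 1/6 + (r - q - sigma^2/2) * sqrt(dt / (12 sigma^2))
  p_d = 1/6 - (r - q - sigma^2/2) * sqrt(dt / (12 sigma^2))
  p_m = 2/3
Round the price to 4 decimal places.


dt = T/N = 0.375000; dx = sigma*sqrt(3*dt) = 0.243952
u = exp(dx) = 1.276283; d = 1/u = 0.783525
p_u = 0.170932, p_m = 0.666667, p_d = 0.162401
Discount per step: exp(-r*dt) = 0.988072
Stock lattice S(k, j) with j the centered position index:
  k=0: S(0,+0) = 45.8600
  k=1: S(1,-1) = 35.9325; S(1,+0) = 45.8600; S(1,+1) = 58.5303
  k=2: S(2,-2) = 28.1540; S(2,-1) = 35.9325; S(2,+0) = 45.8600; S(2,+1) = 58.5303; S(2,+2) = 74.7013
Terminal payoffs V(N, j) = max(K - S_T, 0):
  V(2,-2) = 17.585996; V(2,-1) = 9.807527; V(2,+0) = 0.000000; V(2,+1) = 0.000000; V(2,+2) = 0.000000
Backward induction: V(k, j) = exp(-r*dt) * [p_u * V(k+1, j+1) + p_m * V(k+1, j) + p_d * V(k+1, j-1)]
  V(1,-1) = exp(-r*dt) * [p_u*0.000000 + p_m*9.807527 + p_d*17.585996] = 9.282275
  V(1,+0) = exp(-r*dt) * [p_u*0.000000 + p_m*0.000000 + p_d*9.807527] = 1.573753
  V(1,+1) = exp(-r*dt) * [p_u*0.000000 + p_m*0.000000 + p_d*0.000000] = 0.000000
  V(0,+0) = exp(-r*dt) * [p_u*0.000000 + p_m*1.573753 + p_d*9.282275] = 2.526123

Answer: Price = V(0,0) = 2.5261


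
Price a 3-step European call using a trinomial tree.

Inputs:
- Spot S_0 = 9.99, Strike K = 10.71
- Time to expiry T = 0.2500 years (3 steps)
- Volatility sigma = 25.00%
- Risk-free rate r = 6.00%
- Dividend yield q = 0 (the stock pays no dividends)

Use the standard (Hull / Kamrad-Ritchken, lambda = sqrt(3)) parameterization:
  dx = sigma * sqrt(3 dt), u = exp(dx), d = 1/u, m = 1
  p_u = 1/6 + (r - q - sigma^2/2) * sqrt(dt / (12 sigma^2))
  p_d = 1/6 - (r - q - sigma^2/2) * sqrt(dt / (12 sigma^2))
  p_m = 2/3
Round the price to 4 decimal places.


Answer: Price = V(0,0) = 0.3003

Derivation:
dt = T/N = 0.083333; dx = sigma*sqrt(3*dt) = 0.125000
u = exp(dx) = 1.133148; d = 1/u = 0.882497
p_u = 0.176250, p_m = 0.666667, p_d = 0.157083
Discount per step: exp(-r*dt) = 0.995012
Stock lattice S(k, j) with j the centered position index:
  k=0: S(0,+0) = 9.9900
  k=1: S(1,-1) = 8.8161; S(1,+0) = 9.9900; S(1,+1) = 11.3202
  k=2: S(2,-2) = 7.7802; S(2,-1) = 8.8161; S(2,+0) = 9.9900; S(2,+1) = 11.3202; S(2,+2) = 12.8274
  k=3: S(3,-3) = 6.8660; S(3,-2) = 7.7802; S(3,-1) = 8.8161; S(3,+0) = 9.9900; S(3,+1) = 11.3202; S(3,+2) = 12.8274; S(3,+3) = 14.5354
Terminal payoffs V(N, j) = max(S_T - K, 0):
  V(3,-3) = 0.000000; V(3,-2) = 0.000000; V(3,-1) = 0.000000; V(3,+0) = 0.000000; V(3,+1) = 0.610153; V(3,+2) = 2.117414; V(3,+3) = 3.825364
Backward induction: V(k, j) = exp(-r*dt) * [p_u * V(k+1, j+1) + p_m * V(k+1, j) + p_d * V(k+1, j-1)]
  V(2,-2) = exp(-r*dt) * [p_u*0.000000 + p_m*0.000000 + p_d*0.000000] = 0.000000
  V(2,-1) = exp(-r*dt) * [p_u*0.000000 + p_m*0.000000 + p_d*0.000000] = 0.000000
  V(2,+0) = exp(-r*dt) * [p_u*0.610153 + p_m*0.000000 + p_d*0.000000] = 0.107003
  V(2,+1) = exp(-r*dt) * [p_u*2.117414 + p_m*0.610153 + p_d*0.000000] = 0.776073
  V(2,+2) = exp(-r*dt) * [p_u*3.825364 + p_m*2.117414 + p_d*0.610153] = 2.170793
  V(1,-1) = exp(-r*dt) * [p_u*0.107003 + p_m*0.000000 + p_d*0.000000] = 0.018765
  V(1,+0) = exp(-r*dt) * [p_u*0.776073 + p_m*0.107003 + p_d*0.000000] = 0.207080
  V(1,+1) = exp(-r*dt) * [p_u*2.170793 + p_m*0.776073 + p_d*0.107003] = 0.912220
  V(0,+0) = exp(-r*dt) * [p_u*0.912220 + p_m*0.207080 + p_d*0.018765] = 0.300275


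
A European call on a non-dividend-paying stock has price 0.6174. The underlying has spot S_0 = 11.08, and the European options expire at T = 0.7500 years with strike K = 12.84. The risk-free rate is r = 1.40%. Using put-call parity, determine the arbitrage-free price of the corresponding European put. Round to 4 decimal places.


Answer: Put price = 2.2433

Derivation:
Put-call parity: C - P = S_0 * exp(-qT) - K * exp(-rT).
S_0 * exp(-qT) = 11.0800 * 1.00000000 = 11.08000000
K * exp(-rT) = 12.8400 * 0.98955493 = 12.70588533
P = C - S*exp(-qT) + K*exp(-rT)
P = 0.6174 - 11.08000000 + 12.70588533 = 2.2433


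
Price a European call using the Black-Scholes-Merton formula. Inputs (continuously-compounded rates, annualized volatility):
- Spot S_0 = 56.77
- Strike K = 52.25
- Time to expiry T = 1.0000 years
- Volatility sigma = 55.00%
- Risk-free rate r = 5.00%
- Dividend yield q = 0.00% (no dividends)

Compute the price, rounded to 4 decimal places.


Answer: Price = 15.3960

Derivation:
d1 = (ln(S/K) + (r - q + 0.5*sigma^2) * T) / (sigma * sqrt(T)) = 0.51676023
d2 = d1 - sigma * sqrt(T) = -0.03323977
exp(-rT) = 0.95122942; exp(-qT) = 1.00000000
C = S_0 * exp(-qT) * N(d1) - K * exp(-rT) * N(d2)
N(d1) = 0.69733823; N(d2) = 0.48674169
C = 56.7700 * 1.00000000 * 0.69733823 - 52.2500 * 0.95122942 * 0.48674169 = 15.3960


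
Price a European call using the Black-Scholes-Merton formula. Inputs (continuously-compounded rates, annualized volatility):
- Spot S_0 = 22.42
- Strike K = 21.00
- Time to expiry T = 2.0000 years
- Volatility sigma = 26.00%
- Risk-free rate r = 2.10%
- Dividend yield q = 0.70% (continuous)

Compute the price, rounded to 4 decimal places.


Answer: Price = 4.1648

Derivation:
d1 = (ln(S/K) + (r - q + 0.5*sigma^2) * T) / (sigma * sqrt(T)) = 0.43794653
d2 = d1 - sigma * sqrt(T) = 0.07025100
exp(-rT) = 0.95886978; exp(-qT) = 0.98609754
C = S_0 * exp(-qT) * N(d1) - K * exp(-rT) * N(d2)
N(d1) = 0.66928748; N(d2) = 0.52800306
C = 22.4200 * 0.98609754 * 0.66928748 - 21.0000 * 0.95886978 * 0.52800306 = 4.1648


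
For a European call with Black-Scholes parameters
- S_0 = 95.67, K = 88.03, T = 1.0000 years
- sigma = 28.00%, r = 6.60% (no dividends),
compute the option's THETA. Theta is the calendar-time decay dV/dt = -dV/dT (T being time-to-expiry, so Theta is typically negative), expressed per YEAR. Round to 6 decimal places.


Answer: Theta = -7.811284

Derivation:
d1 = 0.6729539436; d2 = 0.3929539436
phi(d1) = 0.3181055483; exp(-qT) = 1.0000000000; exp(-rT) = 0.9361308643
Theta = -S*exp(-qT)*phi(d1)*sigma/(2*sqrt(T)) - r*K*exp(-rT)*N(d2) + q*S*exp(-qT)*N(d1)
N(d1) = 0.7495117040; N(d2) = 0.6528232508; sqrt(T) = 1.0000000000
Term 1 = -95.6700 * 1.0000000000 * 0.3181055483 * 0.2800 / (2 * 1.0000000000) = -4.2606420928
Term 2 = -0.0660 * 88.0300 * 0.9361308643 * 0.6528232508 = -3.5506414226
Term 3 = 0 (no dividend yield, q = 0)
Theta = -4.2606420928 + (-3.5506414226) + (0.0000000000) = -7.811284


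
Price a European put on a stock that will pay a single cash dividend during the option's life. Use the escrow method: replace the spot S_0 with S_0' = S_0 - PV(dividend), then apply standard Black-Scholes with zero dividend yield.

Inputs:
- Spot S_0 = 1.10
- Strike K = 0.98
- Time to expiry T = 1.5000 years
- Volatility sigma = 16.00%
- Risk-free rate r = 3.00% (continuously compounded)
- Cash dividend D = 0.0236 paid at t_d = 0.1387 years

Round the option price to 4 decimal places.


PV(D) = D * exp(-r * t_d) = 0.0236 * 0.99584764 = 0.02350200
S_0' = S_0 - PV(D) = 1.1000 - 0.02350200 = 1.07649800
d1 = (ln(S_0'/K) + (r + sigma^2/2)*T) / (sigma*sqrt(T)) = 0.80688174
d2 = d1 - sigma*sqrt(T) = 0.61092256
exp(-rT) = 0.95599748
N(-d1) = 0.20986731; N(-d2) = 0.27062543
P = K * exp(-rT) * N(-d2) - S_0' * N(-d1) = 0.9800 * 0.95599748 * 0.27062543 - 1.07649800 * 0.20986731 = 0.0276

Answer: Price = 0.0276
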